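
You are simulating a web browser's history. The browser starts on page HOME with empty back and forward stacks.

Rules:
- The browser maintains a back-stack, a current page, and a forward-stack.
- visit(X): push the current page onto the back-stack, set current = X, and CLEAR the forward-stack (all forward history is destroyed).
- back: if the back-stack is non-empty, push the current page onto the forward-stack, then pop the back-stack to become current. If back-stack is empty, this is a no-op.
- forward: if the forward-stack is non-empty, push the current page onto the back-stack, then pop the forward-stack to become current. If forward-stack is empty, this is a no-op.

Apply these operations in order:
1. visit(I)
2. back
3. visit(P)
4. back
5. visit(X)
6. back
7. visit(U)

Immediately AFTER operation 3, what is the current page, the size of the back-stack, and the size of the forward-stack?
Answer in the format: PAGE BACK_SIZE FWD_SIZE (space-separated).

After 1 (visit(I)): cur=I back=1 fwd=0
After 2 (back): cur=HOME back=0 fwd=1
After 3 (visit(P)): cur=P back=1 fwd=0

P 1 0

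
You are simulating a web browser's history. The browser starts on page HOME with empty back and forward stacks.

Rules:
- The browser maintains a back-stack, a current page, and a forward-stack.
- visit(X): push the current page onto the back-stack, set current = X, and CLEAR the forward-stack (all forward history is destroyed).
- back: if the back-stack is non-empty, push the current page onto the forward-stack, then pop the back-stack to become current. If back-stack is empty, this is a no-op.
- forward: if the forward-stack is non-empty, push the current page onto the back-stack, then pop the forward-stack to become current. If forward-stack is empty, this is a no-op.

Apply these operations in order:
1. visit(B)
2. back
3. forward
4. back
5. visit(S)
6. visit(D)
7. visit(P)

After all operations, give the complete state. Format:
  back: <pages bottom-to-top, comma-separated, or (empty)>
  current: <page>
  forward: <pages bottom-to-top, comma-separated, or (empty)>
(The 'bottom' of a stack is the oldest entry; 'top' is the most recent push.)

After 1 (visit(B)): cur=B back=1 fwd=0
After 2 (back): cur=HOME back=0 fwd=1
After 3 (forward): cur=B back=1 fwd=0
After 4 (back): cur=HOME back=0 fwd=1
After 5 (visit(S)): cur=S back=1 fwd=0
After 6 (visit(D)): cur=D back=2 fwd=0
After 7 (visit(P)): cur=P back=3 fwd=0

Answer: back: HOME,S,D
current: P
forward: (empty)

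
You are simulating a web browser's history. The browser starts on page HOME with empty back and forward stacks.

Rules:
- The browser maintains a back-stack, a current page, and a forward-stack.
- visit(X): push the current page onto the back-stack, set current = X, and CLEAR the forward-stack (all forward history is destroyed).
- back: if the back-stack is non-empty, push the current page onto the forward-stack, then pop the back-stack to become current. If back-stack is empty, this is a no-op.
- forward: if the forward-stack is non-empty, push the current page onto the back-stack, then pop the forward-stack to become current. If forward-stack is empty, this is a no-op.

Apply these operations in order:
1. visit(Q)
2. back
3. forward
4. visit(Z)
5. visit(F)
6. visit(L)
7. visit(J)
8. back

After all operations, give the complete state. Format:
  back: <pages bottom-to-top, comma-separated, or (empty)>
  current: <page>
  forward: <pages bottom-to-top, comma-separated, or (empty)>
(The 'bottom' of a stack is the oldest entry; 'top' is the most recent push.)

Answer: back: HOME,Q,Z,F
current: L
forward: J

Derivation:
After 1 (visit(Q)): cur=Q back=1 fwd=0
After 2 (back): cur=HOME back=0 fwd=1
After 3 (forward): cur=Q back=1 fwd=0
After 4 (visit(Z)): cur=Z back=2 fwd=0
After 5 (visit(F)): cur=F back=3 fwd=0
After 6 (visit(L)): cur=L back=4 fwd=0
After 7 (visit(J)): cur=J back=5 fwd=0
After 8 (back): cur=L back=4 fwd=1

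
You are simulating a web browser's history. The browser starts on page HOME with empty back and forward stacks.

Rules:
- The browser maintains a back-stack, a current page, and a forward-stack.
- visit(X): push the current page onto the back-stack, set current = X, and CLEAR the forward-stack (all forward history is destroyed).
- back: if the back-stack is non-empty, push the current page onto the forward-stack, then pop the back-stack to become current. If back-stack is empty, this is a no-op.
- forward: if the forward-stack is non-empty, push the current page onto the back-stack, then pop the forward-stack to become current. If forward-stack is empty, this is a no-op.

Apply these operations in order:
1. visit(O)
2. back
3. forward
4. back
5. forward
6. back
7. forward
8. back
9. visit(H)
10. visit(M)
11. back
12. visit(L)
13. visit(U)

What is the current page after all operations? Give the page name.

Answer: U

Derivation:
After 1 (visit(O)): cur=O back=1 fwd=0
After 2 (back): cur=HOME back=0 fwd=1
After 3 (forward): cur=O back=1 fwd=0
After 4 (back): cur=HOME back=0 fwd=1
After 5 (forward): cur=O back=1 fwd=0
After 6 (back): cur=HOME back=0 fwd=1
After 7 (forward): cur=O back=1 fwd=0
After 8 (back): cur=HOME back=0 fwd=1
After 9 (visit(H)): cur=H back=1 fwd=0
After 10 (visit(M)): cur=M back=2 fwd=0
After 11 (back): cur=H back=1 fwd=1
After 12 (visit(L)): cur=L back=2 fwd=0
After 13 (visit(U)): cur=U back=3 fwd=0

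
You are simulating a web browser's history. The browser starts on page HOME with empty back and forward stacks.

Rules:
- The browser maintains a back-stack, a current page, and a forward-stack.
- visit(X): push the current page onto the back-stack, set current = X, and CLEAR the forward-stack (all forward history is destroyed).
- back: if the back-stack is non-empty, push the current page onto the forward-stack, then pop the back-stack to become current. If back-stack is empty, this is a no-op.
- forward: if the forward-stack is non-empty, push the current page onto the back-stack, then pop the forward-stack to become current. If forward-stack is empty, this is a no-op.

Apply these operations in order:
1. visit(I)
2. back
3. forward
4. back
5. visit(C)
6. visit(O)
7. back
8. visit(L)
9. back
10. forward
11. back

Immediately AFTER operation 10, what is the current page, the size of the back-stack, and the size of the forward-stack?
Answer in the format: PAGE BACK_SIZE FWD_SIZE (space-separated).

After 1 (visit(I)): cur=I back=1 fwd=0
After 2 (back): cur=HOME back=0 fwd=1
After 3 (forward): cur=I back=1 fwd=0
After 4 (back): cur=HOME back=0 fwd=1
After 5 (visit(C)): cur=C back=1 fwd=0
After 6 (visit(O)): cur=O back=2 fwd=0
After 7 (back): cur=C back=1 fwd=1
After 8 (visit(L)): cur=L back=2 fwd=0
After 9 (back): cur=C back=1 fwd=1
After 10 (forward): cur=L back=2 fwd=0

L 2 0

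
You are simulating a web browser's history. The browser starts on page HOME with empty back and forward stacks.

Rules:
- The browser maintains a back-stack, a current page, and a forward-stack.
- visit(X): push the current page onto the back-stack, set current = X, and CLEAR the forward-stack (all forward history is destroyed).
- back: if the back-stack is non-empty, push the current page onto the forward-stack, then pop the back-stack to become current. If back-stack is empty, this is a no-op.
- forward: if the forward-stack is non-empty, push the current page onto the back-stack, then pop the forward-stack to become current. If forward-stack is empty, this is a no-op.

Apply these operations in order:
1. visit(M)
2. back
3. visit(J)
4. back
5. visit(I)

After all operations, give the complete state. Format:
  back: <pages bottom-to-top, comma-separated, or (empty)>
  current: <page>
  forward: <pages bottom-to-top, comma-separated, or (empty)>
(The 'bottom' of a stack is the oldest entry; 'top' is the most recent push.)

Answer: back: HOME
current: I
forward: (empty)

Derivation:
After 1 (visit(M)): cur=M back=1 fwd=0
After 2 (back): cur=HOME back=0 fwd=1
After 3 (visit(J)): cur=J back=1 fwd=0
After 4 (back): cur=HOME back=0 fwd=1
After 5 (visit(I)): cur=I back=1 fwd=0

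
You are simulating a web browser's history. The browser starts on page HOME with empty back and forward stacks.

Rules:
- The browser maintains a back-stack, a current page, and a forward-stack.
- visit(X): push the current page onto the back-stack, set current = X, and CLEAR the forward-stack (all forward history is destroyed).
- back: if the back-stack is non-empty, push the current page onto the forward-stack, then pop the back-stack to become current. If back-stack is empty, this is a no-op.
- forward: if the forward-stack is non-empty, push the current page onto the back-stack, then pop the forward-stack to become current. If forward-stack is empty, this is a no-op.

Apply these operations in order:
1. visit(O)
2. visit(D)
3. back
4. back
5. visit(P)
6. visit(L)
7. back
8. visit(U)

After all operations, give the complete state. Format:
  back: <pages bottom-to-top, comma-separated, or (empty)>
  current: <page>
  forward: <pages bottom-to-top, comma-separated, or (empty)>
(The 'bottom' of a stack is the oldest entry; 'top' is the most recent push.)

Answer: back: HOME,P
current: U
forward: (empty)

Derivation:
After 1 (visit(O)): cur=O back=1 fwd=0
After 2 (visit(D)): cur=D back=2 fwd=0
After 3 (back): cur=O back=1 fwd=1
After 4 (back): cur=HOME back=0 fwd=2
After 5 (visit(P)): cur=P back=1 fwd=0
After 6 (visit(L)): cur=L back=2 fwd=0
After 7 (back): cur=P back=1 fwd=1
After 8 (visit(U)): cur=U back=2 fwd=0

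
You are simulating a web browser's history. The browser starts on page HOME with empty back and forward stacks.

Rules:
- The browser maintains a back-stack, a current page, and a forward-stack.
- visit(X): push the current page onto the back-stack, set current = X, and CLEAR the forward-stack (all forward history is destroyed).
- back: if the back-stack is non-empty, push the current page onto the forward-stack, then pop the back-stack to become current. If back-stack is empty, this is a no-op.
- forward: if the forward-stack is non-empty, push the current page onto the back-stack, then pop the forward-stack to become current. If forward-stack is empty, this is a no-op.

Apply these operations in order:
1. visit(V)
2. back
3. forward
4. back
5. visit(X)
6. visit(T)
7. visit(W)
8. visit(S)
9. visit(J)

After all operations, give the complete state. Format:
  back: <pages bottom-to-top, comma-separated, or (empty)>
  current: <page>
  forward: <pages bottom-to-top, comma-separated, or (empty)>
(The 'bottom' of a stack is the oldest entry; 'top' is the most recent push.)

After 1 (visit(V)): cur=V back=1 fwd=0
After 2 (back): cur=HOME back=0 fwd=1
After 3 (forward): cur=V back=1 fwd=0
After 4 (back): cur=HOME back=0 fwd=1
After 5 (visit(X)): cur=X back=1 fwd=0
After 6 (visit(T)): cur=T back=2 fwd=0
After 7 (visit(W)): cur=W back=3 fwd=0
After 8 (visit(S)): cur=S back=4 fwd=0
After 9 (visit(J)): cur=J back=5 fwd=0

Answer: back: HOME,X,T,W,S
current: J
forward: (empty)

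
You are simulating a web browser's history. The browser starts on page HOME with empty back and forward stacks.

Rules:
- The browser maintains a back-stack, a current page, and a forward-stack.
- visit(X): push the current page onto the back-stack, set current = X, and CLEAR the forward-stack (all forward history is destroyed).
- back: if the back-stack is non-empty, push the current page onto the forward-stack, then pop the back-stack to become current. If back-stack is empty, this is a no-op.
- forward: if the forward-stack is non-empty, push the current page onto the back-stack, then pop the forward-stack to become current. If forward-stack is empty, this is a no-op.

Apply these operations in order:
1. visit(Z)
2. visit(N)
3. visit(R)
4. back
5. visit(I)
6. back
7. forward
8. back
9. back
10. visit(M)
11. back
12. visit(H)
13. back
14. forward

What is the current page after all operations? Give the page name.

Answer: H

Derivation:
After 1 (visit(Z)): cur=Z back=1 fwd=0
After 2 (visit(N)): cur=N back=2 fwd=0
After 3 (visit(R)): cur=R back=3 fwd=0
After 4 (back): cur=N back=2 fwd=1
After 5 (visit(I)): cur=I back=3 fwd=0
After 6 (back): cur=N back=2 fwd=1
After 7 (forward): cur=I back=3 fwd=0
After 8 (back): cur=N back=2 fwd=1
After 9 (back): cur=Z back=1 fwd=2
After 10 (visit(M)): cur=M back=2 fwd=0
After 11 (back): cur=Z back=1 fwd=1
After 12 (visit(H)): cur=H back=2 fwd=0
After 13 (back): cur=Z back=1 fwd=1
After 14 (forward): cur=H back=2 fwd=0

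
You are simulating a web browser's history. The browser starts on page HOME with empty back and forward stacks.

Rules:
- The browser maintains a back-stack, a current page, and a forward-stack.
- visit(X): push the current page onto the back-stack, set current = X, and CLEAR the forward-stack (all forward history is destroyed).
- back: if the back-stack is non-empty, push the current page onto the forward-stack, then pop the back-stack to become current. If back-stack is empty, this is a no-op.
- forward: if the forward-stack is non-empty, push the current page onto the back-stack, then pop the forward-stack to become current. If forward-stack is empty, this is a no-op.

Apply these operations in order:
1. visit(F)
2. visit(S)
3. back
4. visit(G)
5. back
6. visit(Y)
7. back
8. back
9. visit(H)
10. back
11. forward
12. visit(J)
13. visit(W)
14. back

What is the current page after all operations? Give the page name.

After 1 (visit(F)): cur=F back=1 fwd=0
After 2 (visit(S)): cur=S back=2 fwd=0
After 3 (back): cur=F back=1 fwd=1
After 4 (visit(G)): cur=G back=2 fwd=0
After 5 (back): cur=F back=1 fwd=1
After 6 (visit(Y)): cur=Y back=2 fwd=0
After 7 (back): cur=F back=1 fwd=1
After 8 (back): cur=HOME back=0 fwd=2
After 9 (visit(H)): cur=H back=1 fwd=0
After 10 (back): cur=HOME back=0 fwd=1
After 11 (forward): cur=H back=1 fwd=0
After 12 (visit(J)): cur=J back=2 fwd=0
After 13 (visit(W)): cur=W back=3 fwd=0
After 14 (back): cur=J back=2 fwd=1

Answer: J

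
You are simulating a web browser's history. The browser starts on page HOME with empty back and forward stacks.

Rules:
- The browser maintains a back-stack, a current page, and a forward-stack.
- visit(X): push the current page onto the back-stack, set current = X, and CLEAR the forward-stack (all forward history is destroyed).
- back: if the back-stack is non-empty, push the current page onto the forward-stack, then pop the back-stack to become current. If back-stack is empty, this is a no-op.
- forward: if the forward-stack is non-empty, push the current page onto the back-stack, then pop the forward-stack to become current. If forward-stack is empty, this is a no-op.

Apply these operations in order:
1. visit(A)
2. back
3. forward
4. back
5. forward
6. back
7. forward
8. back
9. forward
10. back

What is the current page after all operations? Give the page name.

Answer: HOME

Derivation:
After 1 (visit(A)): cur=A back=1 fwd=0
After 2 (back): cur=HOME back=0 fwd=1
After 3 (forward): cur=A back=1 fwd=0
After 4 (back): cur=HOME back=0 fwd=1
After 5 (forward): cur=A back=1 fwd=0
After 6 (back): cur=HOME back=0 fwd=1
After 7 (forward): cur=A back=1 fwd=0
After 8 (back): cur=HOME back=0 fwd=1
After 9 (forward): cur=A back=1 fwd=0
After 10 (back): cur=HOME back=0 fwd=1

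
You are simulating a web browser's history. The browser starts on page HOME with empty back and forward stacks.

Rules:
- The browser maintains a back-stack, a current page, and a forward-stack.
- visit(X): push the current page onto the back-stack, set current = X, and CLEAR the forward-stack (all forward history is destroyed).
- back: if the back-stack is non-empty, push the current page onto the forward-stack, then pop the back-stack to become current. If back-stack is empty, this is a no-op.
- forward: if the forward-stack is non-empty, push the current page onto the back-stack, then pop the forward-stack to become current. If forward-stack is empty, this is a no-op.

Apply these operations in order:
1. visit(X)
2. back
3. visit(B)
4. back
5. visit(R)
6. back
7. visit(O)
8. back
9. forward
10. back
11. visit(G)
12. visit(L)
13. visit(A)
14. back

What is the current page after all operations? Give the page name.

After 1 (visit(X)): cur=X back=1 fwd=0
After 2 (back): cur=HOME back=0 fwd=1
After 3 (visit(B)): cur=B back=1 fwd=0
After 4 (back): cur=HOME back=0 fwd=1
After 5 (visit(R)): cur=R back=1 fwd=0
After 6 (back): cur=HOME back=0 fwd=1
After 7 (visit(O)): cur=O back=1 fwd=0
After 8 (back): cur=HOME back=0 fwd=1
After 9 (forward): cur=O back=1 fwd=0
After 10 (back): cur=HOME back=0 fwd=1
After 11 (visit(G)): cur=G back=1 fwd=0
After 12 (visit(L)): cur=L back=2 fwd=0
After 13 (visit(A)): cur=A back=3 fwd=0
After 14 (back): cur=L back=2 fwd=1

Answer: L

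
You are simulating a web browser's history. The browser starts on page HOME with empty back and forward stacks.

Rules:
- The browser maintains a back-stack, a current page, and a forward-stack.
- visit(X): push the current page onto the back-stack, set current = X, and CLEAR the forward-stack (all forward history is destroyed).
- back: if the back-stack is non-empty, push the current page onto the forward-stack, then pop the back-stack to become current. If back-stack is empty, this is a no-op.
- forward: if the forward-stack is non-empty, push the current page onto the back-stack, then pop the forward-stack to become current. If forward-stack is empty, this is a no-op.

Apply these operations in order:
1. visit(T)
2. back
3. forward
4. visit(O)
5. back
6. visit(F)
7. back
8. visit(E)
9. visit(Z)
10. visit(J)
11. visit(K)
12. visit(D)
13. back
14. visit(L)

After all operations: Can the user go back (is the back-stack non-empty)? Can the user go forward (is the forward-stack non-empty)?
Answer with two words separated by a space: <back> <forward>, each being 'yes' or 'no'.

Answer: yes no

Derivation:
After 1 (visit(T)): cur=T back=1 fwd=0
After 2 (back): cur=HOME back=0 fwd=1
After 3 (forward): cur=T back=1 fwd=0
After 4 (visit(O)): cur=O back=2 fwd=0
After 5 (back): cur=T back=1 fwd=1
After 6 (visit(F)): cur=F back=2 fwd=0
After 7 (back): cur=T back=1 fwd=1
After 8 (visit(E)): cur=E back=2 fwd=0
After 9 (visit(Z)): cur=Z back=3 fwd=0
After 10 (visit(J)): cur=J back=4 fwd=0
After 11 (visit(K)): cur=K back=5 fwd=0
After 12 (visit(D)): cur=D back=6 fwd=0
After 13 (back): cur=K back=5 fwd=1
After 14 (visit(L)): cur=L back=6 fwd=0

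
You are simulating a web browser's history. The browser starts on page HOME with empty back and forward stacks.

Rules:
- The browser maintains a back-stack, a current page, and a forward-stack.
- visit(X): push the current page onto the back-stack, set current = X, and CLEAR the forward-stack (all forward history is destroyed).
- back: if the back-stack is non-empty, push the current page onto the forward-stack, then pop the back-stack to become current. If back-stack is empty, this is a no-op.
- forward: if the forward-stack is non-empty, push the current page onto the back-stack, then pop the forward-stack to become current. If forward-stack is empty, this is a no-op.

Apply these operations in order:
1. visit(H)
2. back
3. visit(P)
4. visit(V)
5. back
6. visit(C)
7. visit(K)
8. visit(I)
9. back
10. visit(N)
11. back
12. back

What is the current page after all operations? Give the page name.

After 1 (visit(H)): cur=H back=1 fwd=0
After 2 (back): cur=HOME back=0 fwd=1
After 3 (visit(P)): cur=P back=1 fwd=0
After 4 (visit(V)): cur=V back=2 fwd=0
After 5 (back): cur=P back=1 fwd=1
After 6 (visit(C)): cur=C back=2 fwd=0
After 7 (visit(K)): cur=K back=3 fwd=0
After 8 (visit(I)): cur=I back=4 fwd=0
After 9 (back): cur=K back=3 fwd=1
After 10 (visit(N)): cur=N back=4 fwd=0
After 11 (back): cur=K back=3 fwd=1
After 12 (back): cur=C back=2 fwd=2

Answer: C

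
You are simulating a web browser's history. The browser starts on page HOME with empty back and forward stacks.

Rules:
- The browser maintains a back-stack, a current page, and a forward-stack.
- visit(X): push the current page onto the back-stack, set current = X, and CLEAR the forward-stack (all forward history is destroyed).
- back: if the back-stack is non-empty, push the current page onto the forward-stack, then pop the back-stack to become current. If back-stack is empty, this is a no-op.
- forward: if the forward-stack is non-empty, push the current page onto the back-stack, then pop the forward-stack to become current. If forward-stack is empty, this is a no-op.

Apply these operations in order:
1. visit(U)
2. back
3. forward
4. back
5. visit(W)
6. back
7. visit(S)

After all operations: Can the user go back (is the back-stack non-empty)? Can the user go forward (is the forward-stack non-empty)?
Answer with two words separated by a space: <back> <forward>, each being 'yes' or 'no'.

After 1 (visit(U)): cur=U back=1 fwd=0
After 2 (back): cur=HOME back=0 fwd=1
After 3 (forward): cur=U back=1 fwd=0
After 4 (back): cur=HOME back=0 fwd=1
After 5 (visit(W)): cur=W back=1 fwd=0
After 6 (back): cur=HOME back=0 fwd=1
After 7 (visit(S)): cur=S back=1 fwd=0

Answer: yes no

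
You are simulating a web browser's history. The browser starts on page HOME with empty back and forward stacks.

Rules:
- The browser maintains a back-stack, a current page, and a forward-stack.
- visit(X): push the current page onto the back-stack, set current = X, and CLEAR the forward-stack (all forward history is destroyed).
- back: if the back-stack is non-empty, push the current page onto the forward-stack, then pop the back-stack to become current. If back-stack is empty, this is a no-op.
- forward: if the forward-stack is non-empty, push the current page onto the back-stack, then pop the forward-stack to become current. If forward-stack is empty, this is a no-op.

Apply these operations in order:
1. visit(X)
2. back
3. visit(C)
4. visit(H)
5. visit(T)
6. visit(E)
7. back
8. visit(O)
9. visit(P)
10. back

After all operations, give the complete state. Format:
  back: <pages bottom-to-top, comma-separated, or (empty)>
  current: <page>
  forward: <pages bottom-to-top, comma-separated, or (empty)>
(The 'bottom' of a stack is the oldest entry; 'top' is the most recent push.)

After 1 (visit(X)): cur=X back=1 fwd=0
After 2 (back): cur=HOME back=0 fwd=1
After 3 (visit(C)): cur=C back=1 fwd=0
After 4 (visit(H)): cur=H back=2 fwd=0
After 5 (visit(T)): cur=T back=3 fwd=0
After 6 (visit(E)): cur=E back=4 fwd=0
After 7 (back): cur=T back=3 fwd=1
After 8 (visit(O)): cur=O back=4 fwd=0
After 9 (visit(P)): cur=P back=5 fwd=0
After 10 (back): cur=O back=4 fwd=1

Answer: back: HOME,C,H,T
current: O
forward: P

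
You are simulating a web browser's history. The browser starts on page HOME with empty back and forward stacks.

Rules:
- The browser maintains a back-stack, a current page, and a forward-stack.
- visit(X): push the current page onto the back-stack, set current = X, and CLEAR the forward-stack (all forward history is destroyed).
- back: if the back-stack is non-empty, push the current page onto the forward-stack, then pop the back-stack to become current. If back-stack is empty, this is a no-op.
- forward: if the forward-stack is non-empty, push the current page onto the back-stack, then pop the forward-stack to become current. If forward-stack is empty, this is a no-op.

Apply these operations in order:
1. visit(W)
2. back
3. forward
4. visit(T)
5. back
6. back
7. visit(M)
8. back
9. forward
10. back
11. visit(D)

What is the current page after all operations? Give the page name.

Answer: D

Derivation:
After 1 (visit(W)): cur=W back=1 fwd=0
After 2 (back): cur=HOME back=0 fwd=1
After 3 (forward): cur=W back=1 fwd=0
After 4 (visit(T)): cur=T back=2 fwd=0
After 5 (back): cur=W back=1 fwd=1
After 6 (back): cur=HOME back=0 fwd=2
After 7 (visit(M)): cur=M back=1 fwd=0
After 8 (back): cur=HOME back=0 fwd=1
After 9 (forward): cur=M back=1 fwd=0
After 10 (back): cur=HOME back=0 fwd=1
After 11 (visit(D)): cur=D back=1 fwd=0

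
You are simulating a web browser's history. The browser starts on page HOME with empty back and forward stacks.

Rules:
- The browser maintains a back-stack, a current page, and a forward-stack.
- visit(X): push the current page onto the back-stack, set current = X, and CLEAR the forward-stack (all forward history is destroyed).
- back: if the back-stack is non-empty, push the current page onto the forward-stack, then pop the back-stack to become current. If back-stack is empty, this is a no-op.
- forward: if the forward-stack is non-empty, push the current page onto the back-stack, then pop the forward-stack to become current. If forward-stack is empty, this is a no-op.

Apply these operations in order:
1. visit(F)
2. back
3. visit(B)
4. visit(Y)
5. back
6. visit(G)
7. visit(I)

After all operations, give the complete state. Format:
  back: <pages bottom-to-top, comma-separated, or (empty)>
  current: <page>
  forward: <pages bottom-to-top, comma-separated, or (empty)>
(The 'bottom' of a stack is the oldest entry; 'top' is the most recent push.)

After 1 (visit(F)): cur=F back=1 fwd=0
After 2 (back): cur=HOME back=0 fwd=1
After 3 (visit(B)): cur=B back=1 fwd=0
After 4 (visit(Y)): cur=Y back=2 fwd=0
After 5 (back): cur=B back=1 fwd=1
After 6 (visit(G)): cur=G back=2 fwd=0
After 7 (visit(I)): cur=I back=3 fwd=0

Answer: back: HOME,B,G
current: I
forward: (empty)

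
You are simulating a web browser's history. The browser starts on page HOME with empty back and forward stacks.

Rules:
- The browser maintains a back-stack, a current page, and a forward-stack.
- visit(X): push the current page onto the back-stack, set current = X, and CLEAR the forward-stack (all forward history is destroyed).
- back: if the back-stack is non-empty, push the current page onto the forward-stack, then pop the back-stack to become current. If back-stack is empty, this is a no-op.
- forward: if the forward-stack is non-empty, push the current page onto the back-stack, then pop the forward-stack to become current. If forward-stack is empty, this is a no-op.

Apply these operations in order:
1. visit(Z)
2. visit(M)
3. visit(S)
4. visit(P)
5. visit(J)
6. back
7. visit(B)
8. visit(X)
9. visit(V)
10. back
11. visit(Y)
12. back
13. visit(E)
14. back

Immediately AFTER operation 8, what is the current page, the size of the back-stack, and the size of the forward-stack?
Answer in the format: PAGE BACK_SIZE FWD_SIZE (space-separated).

After 1 (visit(Z)): cur=Z back=1 fwd=0
After 2 (visit(M)): cur=M back=2 fwd=0
After 3 (visit(S)): cur=S back=3 fwd=0
After 4 (visit(P)): cur=P back=4 fwd=0
After 5 (visit(J)): cur=J back=5 fwd=0
After 6 (back): cur=P back=4 fwd=1
After 7 (visit(B)): cur=B back=5 fwd=0
After 8 (visit(X)): cur=X back=6 fwd=0

X 6 0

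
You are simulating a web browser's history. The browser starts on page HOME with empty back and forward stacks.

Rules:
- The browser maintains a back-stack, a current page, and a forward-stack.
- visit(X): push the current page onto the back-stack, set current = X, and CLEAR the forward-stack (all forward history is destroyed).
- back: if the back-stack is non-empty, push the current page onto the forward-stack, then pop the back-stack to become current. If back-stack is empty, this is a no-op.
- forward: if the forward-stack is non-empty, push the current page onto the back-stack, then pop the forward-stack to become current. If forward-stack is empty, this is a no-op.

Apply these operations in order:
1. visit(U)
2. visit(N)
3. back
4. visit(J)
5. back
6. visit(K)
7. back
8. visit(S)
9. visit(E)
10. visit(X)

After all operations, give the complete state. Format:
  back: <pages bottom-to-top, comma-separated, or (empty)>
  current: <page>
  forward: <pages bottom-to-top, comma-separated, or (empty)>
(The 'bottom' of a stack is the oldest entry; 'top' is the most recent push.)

After 1 (visit(U)): cur=U back=1 fwd=0
After 2 (visit(N)): cur=N back=2 fwd=0
After 3 (back): cur=U back=1 fwd=1
After 4 (visit(J)): cur=J back=2 fwd=0
After 5 (back): cur=U back=1 fwd=1
After 6 (visit(K)): cur=K back=2 fwd=0
After 7 (back): cur=U back=1 fwd=1
After 8 (visit(S)): cur=S back=2 fwd=0
After 9 (visit(E)): cur=E back=3 fwd=0
After 10 (visit(X)): cur=X back=4 fwd=0

Answer: back: HOME,U,S,E
current: X
forward: (empty)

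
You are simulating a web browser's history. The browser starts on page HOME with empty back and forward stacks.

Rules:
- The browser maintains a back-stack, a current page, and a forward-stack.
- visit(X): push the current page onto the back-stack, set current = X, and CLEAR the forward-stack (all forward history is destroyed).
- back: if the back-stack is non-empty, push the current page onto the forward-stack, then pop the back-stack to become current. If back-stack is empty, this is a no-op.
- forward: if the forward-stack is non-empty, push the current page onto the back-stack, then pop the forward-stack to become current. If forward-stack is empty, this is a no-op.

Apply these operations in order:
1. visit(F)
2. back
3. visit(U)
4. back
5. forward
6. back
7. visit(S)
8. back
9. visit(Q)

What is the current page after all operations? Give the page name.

Answer: Q

Derivation:
After 1 (visit(F)): cur=F back=1 fwd=0
After 2 (back): cur=HOME back=0 fwd=1
After 3 (visit(U)): cur=U back=1 fwd=0
After 4 (back): cur=HOME back=0 fwd=1
After 5 (forward): cur=U back=1 fwd=0
After 6 (back): cur=HOME back=0 fwd=1
After 7 (visit(S)): cur=S back=1 fwd=0
After 8 (back): cur=HOME back=0 fwd=1
After 9 (visit(Q)): cur=Q back=1 fwd=0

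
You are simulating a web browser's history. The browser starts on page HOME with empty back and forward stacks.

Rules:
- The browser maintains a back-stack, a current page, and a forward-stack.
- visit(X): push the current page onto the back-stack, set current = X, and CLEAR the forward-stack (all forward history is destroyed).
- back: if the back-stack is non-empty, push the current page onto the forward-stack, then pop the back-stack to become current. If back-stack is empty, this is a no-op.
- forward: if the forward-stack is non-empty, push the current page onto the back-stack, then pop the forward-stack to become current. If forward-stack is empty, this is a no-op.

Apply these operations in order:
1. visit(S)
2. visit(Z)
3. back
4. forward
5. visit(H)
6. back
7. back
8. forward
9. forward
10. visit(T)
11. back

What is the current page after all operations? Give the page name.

Answer: H

Derivation:
After 1 (visit(S)): cur=S back=1 fwd=0
After 2 (visit(Z)): cur=Z back=2 fwd=0
After 3 (back): cur=S back=1 fwd=1
After 4 (forward): cur=Z back=2 fwd=0
After 5 (visit(H)): cur=H back=3 fwd=0
After 6 (back): cur=Z back=2 fwd=1
After 7 (back): cur=S back=1 fwd=2
After 8 (forward): cur=Z back=2 fwd=1
After 9 (forward): cur=H back=3 fwd=0
After 10 (visit(T)): cur=T back=4 fwd=0
After 11 (back): cur=H back=3 fwd=1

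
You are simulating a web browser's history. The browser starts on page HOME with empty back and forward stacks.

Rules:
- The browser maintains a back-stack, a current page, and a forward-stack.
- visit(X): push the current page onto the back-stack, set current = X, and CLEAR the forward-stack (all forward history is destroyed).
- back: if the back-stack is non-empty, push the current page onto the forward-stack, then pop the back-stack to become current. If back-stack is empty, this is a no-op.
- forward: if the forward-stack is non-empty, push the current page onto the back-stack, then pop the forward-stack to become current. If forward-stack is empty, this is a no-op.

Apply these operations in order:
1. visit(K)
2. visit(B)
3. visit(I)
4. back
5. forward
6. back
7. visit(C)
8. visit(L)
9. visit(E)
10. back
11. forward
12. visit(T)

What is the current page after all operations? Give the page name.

Answer: T

Derivation:
After 1 (visit(K)): cur=K back=1 fwd=0
After 2 (visit(B)): cur=B back=2 fwd=0
After 3 (visit(I)): cur=I back=3 fwd=0
After 4 (back): cur=B back=2 fwd=1
After 5 (forward): cur=I back=3 fwd=0
After 6 (back): cur=B back=2 fwd=1
After 7 (visit(C)): cur=C back=3 fwd=0
After 8 (visit(L)): cur=L back=4 fwd=0
After 9 (visit(E)): cur=E back=5 fwd=0
After 10 (back): cur=L back=4 fwd=1
After 11 (forward): cur=E back=5 fwd=0
After 12 (visit(T)): cur=T back=6 fwd=0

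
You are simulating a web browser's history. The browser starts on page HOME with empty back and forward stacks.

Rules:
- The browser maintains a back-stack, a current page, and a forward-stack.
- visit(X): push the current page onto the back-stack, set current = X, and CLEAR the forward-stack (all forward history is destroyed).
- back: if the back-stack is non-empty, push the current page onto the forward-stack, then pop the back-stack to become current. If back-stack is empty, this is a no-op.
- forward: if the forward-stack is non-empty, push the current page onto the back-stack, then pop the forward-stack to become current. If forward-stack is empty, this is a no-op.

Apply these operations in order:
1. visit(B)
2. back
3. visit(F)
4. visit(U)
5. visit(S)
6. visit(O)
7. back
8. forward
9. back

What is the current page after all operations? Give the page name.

Answer: S

Derivation:
After 1 (visit(B)): cur=B back=1 fwd=0
After 2 (back): cur=HOME back=0 fwd=1
After 3 (visit(F)): cur=F back=1 fwd=0
After 4 (visit(U)): cur=U back=2 fwd=0
After 5 (visit(S)): cur=S back=3 fwd=0
After 6 (visit(O)): cur=O back=4 fwd=0
After 7 (back): cur=S back=3 fwd=1
After 8 (forward): cur=O back=4 fwd=0
After 9 (back): cur=S back=3 fwd=1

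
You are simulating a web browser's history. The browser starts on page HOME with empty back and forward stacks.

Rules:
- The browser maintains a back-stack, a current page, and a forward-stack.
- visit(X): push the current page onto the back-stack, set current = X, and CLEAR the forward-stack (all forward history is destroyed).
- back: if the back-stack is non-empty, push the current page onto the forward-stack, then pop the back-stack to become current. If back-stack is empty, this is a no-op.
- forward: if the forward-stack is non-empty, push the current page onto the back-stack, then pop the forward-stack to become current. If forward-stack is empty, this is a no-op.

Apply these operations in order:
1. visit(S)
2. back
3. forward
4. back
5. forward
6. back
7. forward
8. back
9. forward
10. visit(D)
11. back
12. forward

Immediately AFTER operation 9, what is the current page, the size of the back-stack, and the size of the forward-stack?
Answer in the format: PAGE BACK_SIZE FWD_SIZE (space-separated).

After 1 (visit(S)): cur=S back=1 fwd=0
After 2 (back): cur=HOME back=0 fwd=1
After 3 (forward): cur=S back=1 fwd=0
After 4 (back): cur=HOME back=0 fwd=1
After 5 (forward): cur=S back=1 fwd=0
After 6 (back): cur=HOME back=0 fwd=1
After 7 (forward): cur=S back=1 fwd=0
After 8 (back): cur=HOME back=0 fwd=1
After 9 (forward): cur=S back=1 fwd=0

S 1 0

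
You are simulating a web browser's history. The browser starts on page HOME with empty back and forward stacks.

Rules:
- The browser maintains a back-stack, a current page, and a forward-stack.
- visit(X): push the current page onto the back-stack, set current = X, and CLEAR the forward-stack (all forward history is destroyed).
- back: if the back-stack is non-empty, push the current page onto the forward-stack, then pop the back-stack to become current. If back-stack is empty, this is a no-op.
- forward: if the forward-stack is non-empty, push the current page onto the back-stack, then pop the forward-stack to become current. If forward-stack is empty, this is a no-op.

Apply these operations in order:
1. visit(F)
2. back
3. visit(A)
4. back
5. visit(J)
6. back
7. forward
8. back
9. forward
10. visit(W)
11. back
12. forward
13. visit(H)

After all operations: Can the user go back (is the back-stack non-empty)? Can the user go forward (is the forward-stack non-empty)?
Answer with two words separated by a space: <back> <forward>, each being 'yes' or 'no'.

Answer: yes no

Derivation:
After 1 (visit(F)): cur=F back=1 fwd=0
After 2 (back): cur=HOME back=0 fwd=1
After 3 (visit(A)): cur=A back=1 fwd=0
After 4 (back): cur=HOME back=0 fwd=1
After 5 (visit(J)): cur=J back=1 fwd=0
After 6 (back): cur=HOME back=0 fwd=1
After 7 (forward): cur=J back=1 fwd=0
After 8 (back): cur=HOME back=0 fwd=1
After 9 (forward): cur=J back=1 fwd=0
After 10 (visit(W)): cur=W back=2 fwd=0
After 11 (back): cur=J back=1 fwd=1
After 12 (forward): cur=W back=2 fwd=0
After 13 (visit(H)): cur=H back=3 fwd=0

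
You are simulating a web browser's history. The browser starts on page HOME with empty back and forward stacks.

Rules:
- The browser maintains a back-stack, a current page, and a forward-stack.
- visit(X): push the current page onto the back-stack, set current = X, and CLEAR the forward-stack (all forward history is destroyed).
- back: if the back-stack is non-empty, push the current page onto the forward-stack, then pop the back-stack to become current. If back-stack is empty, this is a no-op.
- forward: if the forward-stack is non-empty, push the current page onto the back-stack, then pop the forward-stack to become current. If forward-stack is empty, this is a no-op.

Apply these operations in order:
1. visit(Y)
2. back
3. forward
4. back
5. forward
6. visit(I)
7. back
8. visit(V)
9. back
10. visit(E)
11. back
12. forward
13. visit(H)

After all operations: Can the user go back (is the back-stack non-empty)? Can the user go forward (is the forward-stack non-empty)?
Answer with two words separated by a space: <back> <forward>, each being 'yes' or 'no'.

After 1 (visit(Y)): cur=Y back=1 fwd=0
After 2 (back): cur=HOME back=0 fwd=1
After 3 (forward): cur=Y back=1 fwd=0
After 4 (back): cur=HOME back=0 fwd=1
After 5 (forward): cur=Y back=1 fwd=0
After 6 (visit(I)): cur=I back=2 fwd=0
After 7 (back): cur=Y back=1 fwd=1
After 8 (visit(V)): cur=V back=2 fwd=0
After 9 (back): cur=Y back=1 fwd=1
After 10 (visit(E)): cur=E back=2 fwd=0
After 11 (back): cur=Y back=1 fwd=1
After 12 (forward): cur=E back=2 fwd=0
After 13 (visit(H)): cur=H back=3 fwd=0

Answer: yes no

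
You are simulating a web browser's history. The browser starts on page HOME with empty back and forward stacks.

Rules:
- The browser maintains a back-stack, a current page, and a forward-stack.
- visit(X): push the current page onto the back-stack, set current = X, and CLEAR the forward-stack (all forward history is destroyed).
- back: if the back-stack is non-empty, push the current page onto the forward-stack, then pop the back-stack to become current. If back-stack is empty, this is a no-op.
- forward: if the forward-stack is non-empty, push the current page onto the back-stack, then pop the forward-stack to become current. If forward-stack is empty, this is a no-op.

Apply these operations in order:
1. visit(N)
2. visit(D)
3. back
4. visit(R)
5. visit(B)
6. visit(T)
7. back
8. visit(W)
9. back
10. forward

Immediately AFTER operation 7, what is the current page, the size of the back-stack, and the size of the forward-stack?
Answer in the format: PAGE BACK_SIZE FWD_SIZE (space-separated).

After 1 (visit(N)): cur=N back=1 fwd=0
After 2 (visit(D)): cur=D back=2 fwd=0
After 3 (back): cur=N back=1 fwd=1
After 4 (visit(R)): cur=R back=2 fwd=0
After 5 (visit(B)): cur=B back=3 fwd=0
After 6 (visit(T)): cur=T back=4 fwd=0
After 7 (back): cur=B back=3 fwd=1

B 3 1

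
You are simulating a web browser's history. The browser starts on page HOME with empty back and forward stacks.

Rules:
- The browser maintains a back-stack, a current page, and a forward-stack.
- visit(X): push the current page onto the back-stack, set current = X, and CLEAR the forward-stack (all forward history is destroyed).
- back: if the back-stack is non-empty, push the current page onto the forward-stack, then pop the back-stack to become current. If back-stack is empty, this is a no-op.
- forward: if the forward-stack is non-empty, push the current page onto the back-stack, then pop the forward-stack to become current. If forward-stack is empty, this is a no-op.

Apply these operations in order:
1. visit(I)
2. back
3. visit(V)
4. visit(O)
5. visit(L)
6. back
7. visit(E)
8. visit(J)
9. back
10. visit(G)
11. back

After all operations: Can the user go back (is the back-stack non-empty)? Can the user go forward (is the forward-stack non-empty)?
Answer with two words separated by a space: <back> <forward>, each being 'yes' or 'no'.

After 1 (visit(I)): cur=I back=1 fwd=0
After 2 (back): cur=HOME back=0 fwd=1
After 3 (visit(V)): cur=V back=1 fwd=0
After 4 (visit(O)): cur=O back=2 fwd=0
After 5 (visit(L)): cur=L back=3 fwd=0
After 6 (back): cur=O back=2 fwd=1
After 7 (visit(E)): cur=E back=3 fwd=0
After 8 (visit(J)): cur=J back=4 fwd=0
After 9 (back): cur=E back=3 fwd=1
After 10 (visit(G)): cur=G back=4 fwd=0
After 11 (back): cur=E back=3 fwd=1

Answer: yes yes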